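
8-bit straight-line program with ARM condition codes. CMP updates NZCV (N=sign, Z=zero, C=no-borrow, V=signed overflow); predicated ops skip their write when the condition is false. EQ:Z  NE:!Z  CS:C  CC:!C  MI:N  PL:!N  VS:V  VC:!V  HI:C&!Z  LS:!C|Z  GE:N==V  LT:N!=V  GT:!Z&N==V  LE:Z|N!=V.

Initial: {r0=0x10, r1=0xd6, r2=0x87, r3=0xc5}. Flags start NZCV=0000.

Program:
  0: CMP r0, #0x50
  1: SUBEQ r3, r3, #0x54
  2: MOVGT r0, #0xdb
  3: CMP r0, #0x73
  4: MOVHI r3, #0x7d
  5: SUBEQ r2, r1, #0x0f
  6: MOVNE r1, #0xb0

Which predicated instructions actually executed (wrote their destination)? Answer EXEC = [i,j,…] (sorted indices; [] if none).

[0] flags=1000 → (cmp)
[1] flags=1000 EQ?F → skip
[2] flags=1000 GT?F → skip
[3] flags=1000 → (cmp)
[4] flags=1000 HI?F → skip
[5] flags=1000 EQ?F → skip
[6] flags=1000 NE?T → r1=0xb0

EXEC = [6]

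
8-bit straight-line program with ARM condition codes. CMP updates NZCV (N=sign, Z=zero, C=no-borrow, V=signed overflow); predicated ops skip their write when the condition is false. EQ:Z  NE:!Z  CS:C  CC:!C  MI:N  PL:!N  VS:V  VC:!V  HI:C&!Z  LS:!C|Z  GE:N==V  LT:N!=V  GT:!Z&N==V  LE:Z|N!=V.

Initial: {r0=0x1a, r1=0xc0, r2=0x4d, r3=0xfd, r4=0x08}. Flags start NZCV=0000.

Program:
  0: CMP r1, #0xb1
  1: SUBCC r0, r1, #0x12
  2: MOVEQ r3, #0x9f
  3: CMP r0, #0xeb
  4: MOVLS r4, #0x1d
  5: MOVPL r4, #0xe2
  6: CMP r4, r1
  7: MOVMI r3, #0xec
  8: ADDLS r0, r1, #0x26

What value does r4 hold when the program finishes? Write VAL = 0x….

0: ✓ CMP  NZCV=0010
1: · SUBCC
2: · MOVEQ
3: ✓ CMP  NZCV=0000
4: ✓ MOVLS  r4←0x1d
5: ✓ MOVPL  r4←0xe2
6: ✓ CMP  NZCV=0010
7: · MOVMI
8: · ADDLS

VAL = 0xe2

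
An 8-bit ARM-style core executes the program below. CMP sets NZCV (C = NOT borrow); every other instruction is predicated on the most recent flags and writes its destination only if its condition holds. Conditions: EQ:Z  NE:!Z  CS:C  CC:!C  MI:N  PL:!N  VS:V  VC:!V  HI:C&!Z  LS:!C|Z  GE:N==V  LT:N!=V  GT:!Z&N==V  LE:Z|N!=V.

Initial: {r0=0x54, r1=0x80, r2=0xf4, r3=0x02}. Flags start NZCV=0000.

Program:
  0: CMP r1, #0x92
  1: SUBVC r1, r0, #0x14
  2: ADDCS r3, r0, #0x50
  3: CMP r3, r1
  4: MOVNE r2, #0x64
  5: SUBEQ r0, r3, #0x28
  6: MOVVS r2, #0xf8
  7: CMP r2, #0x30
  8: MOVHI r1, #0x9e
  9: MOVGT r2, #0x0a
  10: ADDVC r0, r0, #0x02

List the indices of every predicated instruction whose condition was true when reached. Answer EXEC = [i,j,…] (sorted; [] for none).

EXEC = [1,4,8,9,10]

0: ✓ CMP  NZCV=1000
1: ✓ SUBVC  r1←0x40
2: · ADDCS
3: ✓ CMP  NZCV=1000
4: ✓ MOVNE  r2←0x64
5: · SUBEQ
6: · MOVVS
7: ✓ CMP  NZCV=0010
8: ✓ MOVHI  r1←0x9e
9: ✓ MOVGT  r2←0x0a
10: ✓ ADDVC  r0←0x56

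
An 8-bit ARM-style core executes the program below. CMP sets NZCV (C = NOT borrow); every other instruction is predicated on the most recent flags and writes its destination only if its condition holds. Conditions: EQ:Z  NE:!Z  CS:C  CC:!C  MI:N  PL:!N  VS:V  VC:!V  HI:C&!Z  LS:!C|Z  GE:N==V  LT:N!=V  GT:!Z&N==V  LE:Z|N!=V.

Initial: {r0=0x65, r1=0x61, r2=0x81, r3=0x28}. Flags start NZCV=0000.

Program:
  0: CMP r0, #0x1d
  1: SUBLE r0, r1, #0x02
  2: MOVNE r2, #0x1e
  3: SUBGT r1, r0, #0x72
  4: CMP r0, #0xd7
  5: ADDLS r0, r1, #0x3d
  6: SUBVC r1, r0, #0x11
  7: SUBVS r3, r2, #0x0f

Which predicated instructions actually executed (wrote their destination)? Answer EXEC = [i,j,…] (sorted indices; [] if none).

0: ✓ CMP  NZCV=0010
1: · SUBLE
2: ✓ MOVNE  r2←0x1e
3: ✓ SUBGT  r1←0xf3
4: ✓ CMP  NZCV=1001
5: ✓ ADDLS  r0←0x30
6: · SUBVC
7: ✓ SUBVS  r3←0x0f

EXEC = [2,3,5,7]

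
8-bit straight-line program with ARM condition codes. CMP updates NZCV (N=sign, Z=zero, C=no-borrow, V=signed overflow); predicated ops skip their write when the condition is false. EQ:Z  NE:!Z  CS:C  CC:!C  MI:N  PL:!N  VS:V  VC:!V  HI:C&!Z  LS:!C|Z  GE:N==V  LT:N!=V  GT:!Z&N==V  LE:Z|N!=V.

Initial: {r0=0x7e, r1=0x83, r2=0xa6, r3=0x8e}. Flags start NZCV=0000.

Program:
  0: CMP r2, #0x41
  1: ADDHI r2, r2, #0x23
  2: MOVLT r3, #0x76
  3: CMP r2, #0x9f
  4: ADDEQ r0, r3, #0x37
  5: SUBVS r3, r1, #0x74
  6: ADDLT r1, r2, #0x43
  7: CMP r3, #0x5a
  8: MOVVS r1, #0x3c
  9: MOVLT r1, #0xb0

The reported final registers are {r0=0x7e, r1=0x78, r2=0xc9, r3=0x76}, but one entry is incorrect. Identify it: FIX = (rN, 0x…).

[0] flags=0011 → (cmp)
[1] flags=0011 HI?T → r2=0xc9
[2] flags=0011 LT?T → r3=0x76
[3] flags=0010 → (cmp)
[4] flags=0010 EQ?F → skip
[5] flags=0010 VS?F → skip
[6] flags=0010 LT?F → skip
[7] flags=0010 → (cmp)
[8] flags=0010 VS?F → skip
[9] flags=0010 LT?F → skip

FIX = (r1, 0x83)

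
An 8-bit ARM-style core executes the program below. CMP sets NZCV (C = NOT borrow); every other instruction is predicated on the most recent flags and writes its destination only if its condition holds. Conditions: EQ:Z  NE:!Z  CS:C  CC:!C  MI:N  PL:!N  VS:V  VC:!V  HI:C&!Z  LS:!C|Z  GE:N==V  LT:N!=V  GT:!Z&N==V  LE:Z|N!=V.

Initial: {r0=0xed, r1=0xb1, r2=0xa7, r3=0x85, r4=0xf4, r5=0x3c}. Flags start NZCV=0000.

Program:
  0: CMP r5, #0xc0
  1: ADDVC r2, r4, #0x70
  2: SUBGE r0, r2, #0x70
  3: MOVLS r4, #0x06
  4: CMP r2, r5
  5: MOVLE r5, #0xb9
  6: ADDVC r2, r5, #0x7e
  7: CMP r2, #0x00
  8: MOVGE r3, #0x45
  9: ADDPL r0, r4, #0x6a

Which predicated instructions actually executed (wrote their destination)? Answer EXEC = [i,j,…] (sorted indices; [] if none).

EXEC = [1,2,3,6]

[0] flags=0000 → (cmp)
[1] flags=0000 VC?T → r2=0x64
[2] flags=0000 GE?T → r0=0xf4
[3] flags=0000 LS?T → r4=0x06
[4] flags=0010 → (cmp)
[5] flags=0010 LE?F → skip
[6] flags=0010 VC?T → r2=0xba
[7] flags=1010 → (cmp)
[8] flags=1010 GE?F → skip
[9] flags=1010 PL?F → skip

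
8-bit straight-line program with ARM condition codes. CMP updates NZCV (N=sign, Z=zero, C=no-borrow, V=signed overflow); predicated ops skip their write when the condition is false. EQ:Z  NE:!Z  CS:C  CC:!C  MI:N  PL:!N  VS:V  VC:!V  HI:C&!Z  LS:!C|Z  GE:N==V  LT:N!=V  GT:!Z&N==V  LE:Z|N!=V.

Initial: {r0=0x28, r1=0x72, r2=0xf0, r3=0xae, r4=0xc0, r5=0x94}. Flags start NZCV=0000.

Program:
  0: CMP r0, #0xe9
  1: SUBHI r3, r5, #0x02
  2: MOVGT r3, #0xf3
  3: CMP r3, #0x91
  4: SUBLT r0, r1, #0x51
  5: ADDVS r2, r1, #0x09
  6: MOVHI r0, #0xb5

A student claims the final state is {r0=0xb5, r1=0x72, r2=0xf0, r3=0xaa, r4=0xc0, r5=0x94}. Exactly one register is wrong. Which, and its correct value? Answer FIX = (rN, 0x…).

[0] flags=0000 → (cmp)
[1] flags=0000 HI?F → skip
[2] flags=0000 GT?T → r3=0xf3
[3] flags=0010 → (cmp)
[4] flags=0010 LT?F → skip
[5] flags=0010 VS?F → skip
[6] flags=0010 HI?T → r0=0xb5

FIX = (r3, 0xf3)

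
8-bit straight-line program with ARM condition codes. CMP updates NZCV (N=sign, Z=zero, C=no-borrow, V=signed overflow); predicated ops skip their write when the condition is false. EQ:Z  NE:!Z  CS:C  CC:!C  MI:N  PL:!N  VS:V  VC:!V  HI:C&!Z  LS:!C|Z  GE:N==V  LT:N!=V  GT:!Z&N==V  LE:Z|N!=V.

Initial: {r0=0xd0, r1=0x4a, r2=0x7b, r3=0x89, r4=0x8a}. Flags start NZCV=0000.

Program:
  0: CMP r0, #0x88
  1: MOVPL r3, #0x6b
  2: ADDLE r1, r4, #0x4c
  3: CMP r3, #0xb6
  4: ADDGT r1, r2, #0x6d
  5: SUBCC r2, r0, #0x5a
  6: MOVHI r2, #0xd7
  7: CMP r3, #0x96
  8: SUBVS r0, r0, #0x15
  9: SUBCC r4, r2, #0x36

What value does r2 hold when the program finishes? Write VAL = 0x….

0: ✓ CMP  NZCV=0010
1: ✓ MOVPL  r3←0x6b
2: · ADDLE
3: ✓ CMP  NZCV=1001
4: ✓ ADDGT  r1←0xe8
5: ✓ SUBCC  r2←0x76
6: · MOVHI
7: ✓ CMP  NZCV=1001
8: ✓ SUBVS  r0←0xbb
9: ✓ SUBCC  r4←0x40

VAL = 0x76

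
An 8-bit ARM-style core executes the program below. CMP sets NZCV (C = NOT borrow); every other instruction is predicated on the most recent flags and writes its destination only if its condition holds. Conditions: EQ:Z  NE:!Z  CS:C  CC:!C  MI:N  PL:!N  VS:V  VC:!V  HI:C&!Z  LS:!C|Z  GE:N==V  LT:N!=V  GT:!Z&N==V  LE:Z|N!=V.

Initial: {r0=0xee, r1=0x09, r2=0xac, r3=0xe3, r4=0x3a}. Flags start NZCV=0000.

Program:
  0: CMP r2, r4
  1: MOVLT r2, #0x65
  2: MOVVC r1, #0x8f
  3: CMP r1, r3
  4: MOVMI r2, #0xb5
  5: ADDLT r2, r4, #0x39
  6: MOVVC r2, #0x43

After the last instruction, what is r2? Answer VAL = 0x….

VAL = 0x43

[0] flags=0011 → (cmp)
[1] flags=0011 LT?T → r2=0x65
[2] flags=0011 VC?F → skip
[3] flags=0000 → (cmp)
[4] flags=0000 MI?F → skip
[5] flags=0000 LT?F → skip
[6] flags=0000 VC?T → r2=0x43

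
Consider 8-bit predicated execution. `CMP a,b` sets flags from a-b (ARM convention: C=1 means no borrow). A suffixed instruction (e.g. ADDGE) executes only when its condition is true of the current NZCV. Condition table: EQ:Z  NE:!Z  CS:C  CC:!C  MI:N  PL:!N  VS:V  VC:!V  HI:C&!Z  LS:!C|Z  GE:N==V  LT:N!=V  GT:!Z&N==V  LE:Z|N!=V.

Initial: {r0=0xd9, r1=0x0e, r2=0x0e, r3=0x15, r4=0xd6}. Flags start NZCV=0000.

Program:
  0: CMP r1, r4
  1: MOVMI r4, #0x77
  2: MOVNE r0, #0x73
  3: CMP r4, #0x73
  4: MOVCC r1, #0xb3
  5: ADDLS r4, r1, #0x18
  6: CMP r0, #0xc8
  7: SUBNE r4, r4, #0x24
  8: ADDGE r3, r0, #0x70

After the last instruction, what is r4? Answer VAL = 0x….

0: ✓ CMP  NZCV=0000
1: · MOVMI
2: ✓ MOVNE  r0←0x73
3: ✓ CMP  NZCV=0011
4: · MOVCC
5: · ADDLS
6: ✓ CMP  NZCV=1001
7: ✓ SUBNE  r4←0xb2
8: ✓ ADDGE  r3←0xe3

VAL = 0xb2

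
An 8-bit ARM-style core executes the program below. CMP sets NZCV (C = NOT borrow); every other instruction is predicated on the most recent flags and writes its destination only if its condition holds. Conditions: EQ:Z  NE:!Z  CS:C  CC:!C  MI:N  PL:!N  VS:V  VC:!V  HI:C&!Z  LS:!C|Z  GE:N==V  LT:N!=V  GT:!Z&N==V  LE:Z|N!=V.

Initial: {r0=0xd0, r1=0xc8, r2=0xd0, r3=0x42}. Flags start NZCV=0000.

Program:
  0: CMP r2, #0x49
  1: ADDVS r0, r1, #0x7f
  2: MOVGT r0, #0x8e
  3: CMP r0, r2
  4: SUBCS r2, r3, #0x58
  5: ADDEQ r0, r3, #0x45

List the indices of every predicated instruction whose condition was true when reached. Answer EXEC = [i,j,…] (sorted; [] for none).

0: ✓ CMP  NZCV=1010
1: · ADDVS
2: · MOVGT
3: ✓ CMP  NZCV=0110
4: ✓ SUBCS  r2←0xea
5: ✓ ADDEQ  r0←0x87

EXEC = [4,5]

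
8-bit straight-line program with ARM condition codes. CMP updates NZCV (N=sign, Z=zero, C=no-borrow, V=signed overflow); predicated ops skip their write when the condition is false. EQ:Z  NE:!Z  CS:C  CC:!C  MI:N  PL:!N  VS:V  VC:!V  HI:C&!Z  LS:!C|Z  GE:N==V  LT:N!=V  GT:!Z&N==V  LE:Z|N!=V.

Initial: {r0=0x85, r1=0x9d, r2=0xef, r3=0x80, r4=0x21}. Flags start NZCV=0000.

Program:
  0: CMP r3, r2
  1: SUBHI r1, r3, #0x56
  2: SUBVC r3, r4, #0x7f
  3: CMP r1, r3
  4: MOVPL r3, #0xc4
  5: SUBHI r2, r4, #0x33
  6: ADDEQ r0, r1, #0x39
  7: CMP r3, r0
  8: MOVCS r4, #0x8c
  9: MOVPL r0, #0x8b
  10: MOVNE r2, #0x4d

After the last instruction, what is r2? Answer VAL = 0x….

0: ✓ CMP  NZCV=1000
1: · SUBHI
2: ✓ SUBVC  r3←0xa2
3: ✓ CMP  NZCV=1000
4: · MOVPL
5: · SUBHI
6: · ADDEQ
7: ✓ CMP  NZCV=0010
8: ✓ MOVCS  r4←0x8c
9: ✓ MOVPL  r0←0x8b
10: ✓ MOVNE  r2←0x4d

VAL = 0x4d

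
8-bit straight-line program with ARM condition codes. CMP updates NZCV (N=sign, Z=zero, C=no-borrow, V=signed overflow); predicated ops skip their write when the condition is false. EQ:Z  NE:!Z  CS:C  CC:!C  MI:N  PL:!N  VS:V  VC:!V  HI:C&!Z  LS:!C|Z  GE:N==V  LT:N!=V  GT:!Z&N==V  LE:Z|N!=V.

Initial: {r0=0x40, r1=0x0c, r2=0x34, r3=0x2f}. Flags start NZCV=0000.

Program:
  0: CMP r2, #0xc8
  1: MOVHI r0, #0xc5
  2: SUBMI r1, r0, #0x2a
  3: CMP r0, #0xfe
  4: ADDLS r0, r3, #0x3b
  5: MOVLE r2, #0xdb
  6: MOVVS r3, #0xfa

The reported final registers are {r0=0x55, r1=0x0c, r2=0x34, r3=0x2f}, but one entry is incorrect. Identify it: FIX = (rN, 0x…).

FIX = (r0, 0x6a)

0: ✓ CMP  NZCV=0000
1: · MOVHI
2: · SUBMI
3: ✓ CMP  NZCV=0000
4: ✓ ADDLS  r0←0x6a
5: · MOVLE
6: · MOVVS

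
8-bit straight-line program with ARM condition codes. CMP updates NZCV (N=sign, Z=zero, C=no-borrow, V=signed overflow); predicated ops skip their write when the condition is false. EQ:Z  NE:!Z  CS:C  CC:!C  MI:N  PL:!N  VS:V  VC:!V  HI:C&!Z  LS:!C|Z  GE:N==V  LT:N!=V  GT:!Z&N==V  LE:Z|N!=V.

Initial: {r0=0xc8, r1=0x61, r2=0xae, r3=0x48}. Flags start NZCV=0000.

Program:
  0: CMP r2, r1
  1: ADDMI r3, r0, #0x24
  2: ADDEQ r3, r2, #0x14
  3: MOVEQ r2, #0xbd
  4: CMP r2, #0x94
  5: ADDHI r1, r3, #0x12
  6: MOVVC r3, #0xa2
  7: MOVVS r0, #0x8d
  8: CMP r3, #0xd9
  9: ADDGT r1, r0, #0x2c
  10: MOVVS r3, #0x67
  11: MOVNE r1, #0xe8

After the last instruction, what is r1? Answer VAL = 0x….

0: ✓ CMP  NZCV=0011
1: · ADDMI
2: · ADDEQ
3: · MOVEQ
4: ✓ CMP  NZCV=0010
5: ✓ ADDHI  r1←0x5a
6: ✓ MOVVC  r3←0xa2
7: · MOVVS
8: ✓ CMP  NZCV=1000
9: · ADDGT
10: · MOVVS
11: ✓ MOVNE  r1←0xe8

VAL = 0xe8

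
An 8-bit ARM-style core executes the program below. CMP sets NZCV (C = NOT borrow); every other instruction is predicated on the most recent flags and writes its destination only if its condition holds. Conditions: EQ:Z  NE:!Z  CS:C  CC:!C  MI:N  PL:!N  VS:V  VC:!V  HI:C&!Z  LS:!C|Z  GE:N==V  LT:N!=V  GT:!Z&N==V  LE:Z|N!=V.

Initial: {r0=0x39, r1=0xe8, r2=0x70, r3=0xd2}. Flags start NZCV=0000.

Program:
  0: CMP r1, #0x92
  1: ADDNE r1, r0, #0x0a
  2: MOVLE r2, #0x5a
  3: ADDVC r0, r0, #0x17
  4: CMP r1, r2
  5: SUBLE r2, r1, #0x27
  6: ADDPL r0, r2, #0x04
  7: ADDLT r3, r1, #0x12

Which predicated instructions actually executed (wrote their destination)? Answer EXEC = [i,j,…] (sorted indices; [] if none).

[0] flags=0010 → (cmp)
[1] flags=0010 NE?T → r1=0x43
[2] flags=0010 LE?F → skip
[3] flags=0010 VC?T → r0=0x50
[4] flags=1000 → (cmp)
[5] flags=1000 LE?T → r2=0x1c
[6] flags=1000 PL?F → skip
[7] flags=1000 LT?T → r3=0x55

EXEC = [1,3,5,7]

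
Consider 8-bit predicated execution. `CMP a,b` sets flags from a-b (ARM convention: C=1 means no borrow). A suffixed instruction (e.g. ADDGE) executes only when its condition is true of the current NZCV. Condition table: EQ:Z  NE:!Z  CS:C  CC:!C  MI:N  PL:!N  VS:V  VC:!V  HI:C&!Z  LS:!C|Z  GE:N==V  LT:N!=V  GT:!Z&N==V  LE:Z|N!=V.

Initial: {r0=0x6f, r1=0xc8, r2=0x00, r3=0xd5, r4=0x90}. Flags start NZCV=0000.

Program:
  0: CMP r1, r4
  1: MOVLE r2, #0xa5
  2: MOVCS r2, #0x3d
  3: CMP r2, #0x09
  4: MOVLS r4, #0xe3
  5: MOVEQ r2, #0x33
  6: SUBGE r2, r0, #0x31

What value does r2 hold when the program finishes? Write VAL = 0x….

0: ✓ CMP  NZCV=0010
1: · MOVLE
2: ✓ MOVCS  r2←0x3d
3: ✓ CMP  NZCV=0010
4: · MOVLS
5: · MOVEQ
6: ✓ SUBGE  r2←0x3e

VAL = 0x3e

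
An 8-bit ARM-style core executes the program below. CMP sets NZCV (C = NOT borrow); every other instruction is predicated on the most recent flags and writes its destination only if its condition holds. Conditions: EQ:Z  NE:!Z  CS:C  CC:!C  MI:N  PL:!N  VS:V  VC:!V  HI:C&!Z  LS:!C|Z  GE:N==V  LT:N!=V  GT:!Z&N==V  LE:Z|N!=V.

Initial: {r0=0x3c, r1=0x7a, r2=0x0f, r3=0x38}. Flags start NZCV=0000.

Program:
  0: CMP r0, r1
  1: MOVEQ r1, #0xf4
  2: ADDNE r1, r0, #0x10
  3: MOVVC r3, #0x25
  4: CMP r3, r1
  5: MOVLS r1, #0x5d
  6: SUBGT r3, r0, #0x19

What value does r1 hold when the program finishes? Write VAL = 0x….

VAL = 0x5d

[0] flags=1000 → (cmp)
[1] flags=1000 EQ?F → skip
[2] flags=1000 NE?T → r1=0x4c
[3] flags=1000 VC?T → r3=0x25
[4] flags=1000 → (cmp)
[5] flags=1000 LS?T → r1=0x5d
[6] flags=1000 GT?F → skip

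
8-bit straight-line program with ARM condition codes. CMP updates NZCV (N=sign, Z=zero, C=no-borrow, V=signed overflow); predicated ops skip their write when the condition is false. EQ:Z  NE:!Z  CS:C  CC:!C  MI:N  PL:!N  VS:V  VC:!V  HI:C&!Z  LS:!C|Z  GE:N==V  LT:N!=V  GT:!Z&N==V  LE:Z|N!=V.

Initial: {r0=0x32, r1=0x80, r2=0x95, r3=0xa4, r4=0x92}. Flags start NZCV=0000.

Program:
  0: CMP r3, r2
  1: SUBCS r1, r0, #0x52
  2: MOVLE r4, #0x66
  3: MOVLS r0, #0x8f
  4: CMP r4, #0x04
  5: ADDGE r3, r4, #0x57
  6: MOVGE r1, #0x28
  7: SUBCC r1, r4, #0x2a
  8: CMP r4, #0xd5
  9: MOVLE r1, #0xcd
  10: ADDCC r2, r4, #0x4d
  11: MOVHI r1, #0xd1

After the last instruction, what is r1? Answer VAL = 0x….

[0] flags=0010 → (cmp)
[1] flags=0010 CS?T → r1=0xe0
[2] flags=0010 LE?F → skip
[3] flags=0010 LS?F → skip
[4] flags=1010 → (cmp)
[5] flags=1010 GE?F → skip
[6] flags=1010 GE?F → skip
[7] flags=1010 CC?F → skip
[8] flags=1000 → (cmp)
[9] flags=1000 LE?T → r1=0xcd
[10] flags=1000 CC?T → r2=0xdf
[11] flags=1000 HI?F → skip

VAL = 0xcd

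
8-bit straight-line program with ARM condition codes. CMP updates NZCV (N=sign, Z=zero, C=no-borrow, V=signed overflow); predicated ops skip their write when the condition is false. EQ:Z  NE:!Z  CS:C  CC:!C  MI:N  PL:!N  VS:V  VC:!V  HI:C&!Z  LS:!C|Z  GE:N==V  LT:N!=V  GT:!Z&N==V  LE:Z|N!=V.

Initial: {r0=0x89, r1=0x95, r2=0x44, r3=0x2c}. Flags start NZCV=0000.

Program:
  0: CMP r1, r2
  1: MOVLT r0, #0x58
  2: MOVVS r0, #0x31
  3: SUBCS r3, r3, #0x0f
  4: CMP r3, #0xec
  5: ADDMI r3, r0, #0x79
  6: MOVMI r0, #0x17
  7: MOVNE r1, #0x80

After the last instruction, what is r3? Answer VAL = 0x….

VAL = 0x1d

0: ✓ CMP  NZCV=0011
1: ✓ MOVLT  r0←0x58
2: ✓ MOVVS  r0←0x31
3: ✓ SUBCS  r3←0x1d
4: ✓ CMP  NZCV=0000
5: · ADDMI
6: · MOVMI
7: ✓ MOVNE  r1←0x80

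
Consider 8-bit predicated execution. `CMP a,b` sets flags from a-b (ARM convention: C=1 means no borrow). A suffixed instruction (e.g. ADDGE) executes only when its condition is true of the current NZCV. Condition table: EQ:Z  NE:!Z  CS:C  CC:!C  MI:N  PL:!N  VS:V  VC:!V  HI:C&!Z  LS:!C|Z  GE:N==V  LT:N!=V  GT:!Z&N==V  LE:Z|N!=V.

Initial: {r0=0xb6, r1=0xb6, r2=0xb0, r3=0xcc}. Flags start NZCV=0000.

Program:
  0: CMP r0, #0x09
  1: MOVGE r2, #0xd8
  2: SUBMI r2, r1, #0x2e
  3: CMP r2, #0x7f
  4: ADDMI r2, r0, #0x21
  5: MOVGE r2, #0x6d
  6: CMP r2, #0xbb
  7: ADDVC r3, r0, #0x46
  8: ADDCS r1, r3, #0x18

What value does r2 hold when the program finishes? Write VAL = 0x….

VAL = 0x88

0: ✓ CMP  NZCV=1010
1: · MOVGE
2: ✓ SUBMI  r2←0x88
3: ✓ CMP  NZCV=0011
4: · ADDMI
5: · MOVGE
6: ✓ CMP  NZCV=1000
7: ✓ ADDVC  r3←0xfc
8: · ADDCS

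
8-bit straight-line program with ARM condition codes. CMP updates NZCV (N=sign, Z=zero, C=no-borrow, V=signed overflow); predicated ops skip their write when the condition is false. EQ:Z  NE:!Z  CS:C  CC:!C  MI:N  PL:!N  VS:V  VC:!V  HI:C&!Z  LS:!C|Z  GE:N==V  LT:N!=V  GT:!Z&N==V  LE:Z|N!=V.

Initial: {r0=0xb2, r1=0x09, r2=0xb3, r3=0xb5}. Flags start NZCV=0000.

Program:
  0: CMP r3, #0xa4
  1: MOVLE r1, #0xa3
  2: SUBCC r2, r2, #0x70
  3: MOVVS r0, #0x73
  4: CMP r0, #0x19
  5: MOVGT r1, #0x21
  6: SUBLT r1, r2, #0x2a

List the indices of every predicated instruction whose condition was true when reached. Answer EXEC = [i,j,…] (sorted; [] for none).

EXEC = [6]

[0] flags=0010 → (cmp)
[1] flags=0010 LE?F → skip
[2] flags=0010 CC?F → skip
[3] flags=0010 VS?F → skip
[4] flags=1010 → (cmp)
[5] flags=1010 GT?F → skip
[6] flags=1010 LT?T → r1=0x89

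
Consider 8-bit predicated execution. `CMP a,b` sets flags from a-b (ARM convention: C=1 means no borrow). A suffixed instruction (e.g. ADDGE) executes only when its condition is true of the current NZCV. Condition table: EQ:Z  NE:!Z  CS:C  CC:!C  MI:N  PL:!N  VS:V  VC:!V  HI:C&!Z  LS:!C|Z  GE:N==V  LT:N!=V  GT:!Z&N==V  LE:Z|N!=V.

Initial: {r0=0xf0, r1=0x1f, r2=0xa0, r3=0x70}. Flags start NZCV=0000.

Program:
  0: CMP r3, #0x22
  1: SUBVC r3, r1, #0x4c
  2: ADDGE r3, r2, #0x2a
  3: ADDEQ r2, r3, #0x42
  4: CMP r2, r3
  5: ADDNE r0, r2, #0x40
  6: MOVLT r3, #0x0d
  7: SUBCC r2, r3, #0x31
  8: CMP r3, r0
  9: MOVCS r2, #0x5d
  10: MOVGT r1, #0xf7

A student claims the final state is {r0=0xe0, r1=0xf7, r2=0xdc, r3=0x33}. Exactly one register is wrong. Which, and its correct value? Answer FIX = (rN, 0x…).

[0] flags=0010 → (cmp)
[1] flags=0010 VC?T → r3=0xd3
[2] flags=0010 GE?T → r3=0xca
[3] flags=0010 EQ?F → skip
[4] flags=1000 → (cmp)
[5] flags=1000 NE?T → r0=0xe0
[6] flags=1000 LT?T → r3=0x0d
[7] flags=1000 CC?T → r2=0xdc
[8] flags=0000 → (cmp)
[9] flags=0000 CS?F → skip
[10] flags=0000 GT?T → r1=0xf7

FIX = (r3, 0x0d)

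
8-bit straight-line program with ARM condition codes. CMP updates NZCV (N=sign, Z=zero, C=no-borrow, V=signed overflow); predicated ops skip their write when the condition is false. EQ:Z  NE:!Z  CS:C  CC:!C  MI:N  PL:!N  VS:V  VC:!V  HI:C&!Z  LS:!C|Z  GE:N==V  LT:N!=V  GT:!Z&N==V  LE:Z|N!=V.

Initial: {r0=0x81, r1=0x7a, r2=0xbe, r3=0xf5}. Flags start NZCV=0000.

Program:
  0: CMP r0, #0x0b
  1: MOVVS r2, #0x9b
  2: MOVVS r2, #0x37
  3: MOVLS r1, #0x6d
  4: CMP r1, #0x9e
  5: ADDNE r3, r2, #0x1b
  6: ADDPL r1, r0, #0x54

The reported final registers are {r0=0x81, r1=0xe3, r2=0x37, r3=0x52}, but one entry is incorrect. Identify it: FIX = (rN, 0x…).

[0] flags=0011 → (cmp)
[1] flags=0011 VS?T → r2=0x9b
[2] flags=0011 VS?T → r2=0x37
[3] flags=0011 LS?F → skip
[4] flags=1001 → (cmp)
[5] flags=1001 NE?T → r3=0x52
[6] flags=1001 PL?F → skip

FIX = (r1, 0x7a)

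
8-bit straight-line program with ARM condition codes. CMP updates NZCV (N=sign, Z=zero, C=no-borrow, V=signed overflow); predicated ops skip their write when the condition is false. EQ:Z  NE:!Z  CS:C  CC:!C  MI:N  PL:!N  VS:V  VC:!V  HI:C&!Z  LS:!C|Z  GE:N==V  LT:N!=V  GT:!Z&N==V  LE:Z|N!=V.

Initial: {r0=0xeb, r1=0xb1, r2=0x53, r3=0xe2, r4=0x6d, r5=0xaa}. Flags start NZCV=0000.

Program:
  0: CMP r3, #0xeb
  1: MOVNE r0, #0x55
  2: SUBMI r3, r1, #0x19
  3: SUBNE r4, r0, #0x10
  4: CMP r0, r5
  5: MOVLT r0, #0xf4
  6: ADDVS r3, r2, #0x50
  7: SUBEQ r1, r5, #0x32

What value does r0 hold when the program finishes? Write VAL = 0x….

0: ✓ CMP  NZCV=1000
1: ✓ MOVNE  r0←0x55
2: ✓ SUBMI  r3←0x98
3: ✓ SUBNE  r4←0x45
4: ✓ CMP  NZCV=1001
5: · MOVLT
6: ✓ ADDVS  r3←0xa3
7: · SUBEQ

VAL = 0x55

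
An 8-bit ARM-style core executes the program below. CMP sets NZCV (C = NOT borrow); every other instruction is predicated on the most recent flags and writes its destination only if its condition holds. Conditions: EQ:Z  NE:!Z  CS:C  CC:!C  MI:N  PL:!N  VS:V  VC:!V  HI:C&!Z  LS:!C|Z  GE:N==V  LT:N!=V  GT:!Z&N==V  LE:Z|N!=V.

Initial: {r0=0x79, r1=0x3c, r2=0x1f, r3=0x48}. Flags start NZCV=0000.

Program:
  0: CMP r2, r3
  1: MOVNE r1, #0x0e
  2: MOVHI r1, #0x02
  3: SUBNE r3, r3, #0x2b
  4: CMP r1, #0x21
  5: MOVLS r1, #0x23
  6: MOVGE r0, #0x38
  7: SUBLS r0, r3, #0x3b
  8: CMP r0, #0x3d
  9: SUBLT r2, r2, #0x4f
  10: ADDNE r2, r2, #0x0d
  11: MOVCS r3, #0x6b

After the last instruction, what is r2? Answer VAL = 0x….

0: ✓ CMP  NZCV=1000
1: ✓ MOVNE  r1←0x0e
2: · MOVHI
3: ✓ SUBNE  r3←0x1d
4: ✓ CMP  NZCV=1000
5: ✓ MOVLS  r1←0x23
6: · MOVGE
7: ✓ SUBLS  r0←0xe2
8: ✓ CMP  NZCV=1010
9: ✓ SUBLT  r2←0xd0
10: ✓ ADDNE  r2←0xdd
11: ✓ MOVCS  r3←0x6b

VAL = 0xdd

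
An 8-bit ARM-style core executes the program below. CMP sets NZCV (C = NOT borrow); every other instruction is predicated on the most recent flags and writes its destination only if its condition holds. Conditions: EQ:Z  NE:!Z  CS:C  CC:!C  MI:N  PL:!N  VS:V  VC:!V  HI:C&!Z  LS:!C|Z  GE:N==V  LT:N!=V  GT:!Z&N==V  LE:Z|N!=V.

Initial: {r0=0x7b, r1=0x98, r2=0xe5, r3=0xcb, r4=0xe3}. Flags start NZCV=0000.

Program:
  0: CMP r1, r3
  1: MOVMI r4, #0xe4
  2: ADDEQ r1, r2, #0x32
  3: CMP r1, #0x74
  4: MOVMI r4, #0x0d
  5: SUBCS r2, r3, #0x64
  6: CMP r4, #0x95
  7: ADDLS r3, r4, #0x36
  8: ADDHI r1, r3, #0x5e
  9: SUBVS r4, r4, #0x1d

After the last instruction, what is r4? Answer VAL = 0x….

[0] flags=1000 → (cmp)
[1] flags=1000 MI?T → r4=0xe4
[2] flags=1000 EQ?F → skip
[3] flags=0011 → (cmp)
[4] flags=0011 MI?F → skip
[5] flags=0011 CS?T → r2=0x67
[6] flags=0010 → (cmp)
[7] flags=0010 LS?F → skip
[8] flags=0010 HI?T → r1=0x29
[9] flags=0010 VS?F → skip

VAL = 0xe4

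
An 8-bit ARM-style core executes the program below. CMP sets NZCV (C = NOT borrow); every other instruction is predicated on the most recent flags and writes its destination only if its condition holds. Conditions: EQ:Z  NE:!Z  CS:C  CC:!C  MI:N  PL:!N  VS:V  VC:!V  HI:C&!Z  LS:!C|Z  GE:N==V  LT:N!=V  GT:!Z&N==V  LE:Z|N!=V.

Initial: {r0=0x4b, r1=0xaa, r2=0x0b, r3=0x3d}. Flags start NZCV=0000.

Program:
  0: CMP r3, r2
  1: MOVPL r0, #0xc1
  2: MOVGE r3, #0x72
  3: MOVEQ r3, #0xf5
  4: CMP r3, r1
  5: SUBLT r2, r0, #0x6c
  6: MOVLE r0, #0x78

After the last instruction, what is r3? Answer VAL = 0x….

VAL = 0x72

0: ✓ CMP  NZCV=0010
1: ✓ MOVPL  r0←0xc1
2: ✓ MOVGE  r3←0x72
3: · MOVEQ
4: ✓ CMP  NZCV=1001
5: · SUBLT
6: · MOVLE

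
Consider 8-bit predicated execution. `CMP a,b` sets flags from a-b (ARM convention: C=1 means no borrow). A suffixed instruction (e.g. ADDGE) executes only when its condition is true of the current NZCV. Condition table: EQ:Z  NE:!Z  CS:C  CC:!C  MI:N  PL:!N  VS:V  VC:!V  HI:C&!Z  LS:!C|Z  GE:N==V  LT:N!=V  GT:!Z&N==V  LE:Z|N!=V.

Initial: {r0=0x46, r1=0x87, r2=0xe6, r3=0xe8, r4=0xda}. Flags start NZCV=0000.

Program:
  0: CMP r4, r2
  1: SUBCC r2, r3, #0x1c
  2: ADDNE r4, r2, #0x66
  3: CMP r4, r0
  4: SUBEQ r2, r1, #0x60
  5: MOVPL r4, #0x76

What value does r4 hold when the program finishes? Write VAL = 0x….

0: ✓ CMP  NZCV=1000
1: ✓ SUBCC  r2←0xcc
2: ✓ ADDNE  r4←0x32
3: ✓ CMP  NZCV=1000
4: · SUBEQ
5: · MOVPL

VAL = 0x32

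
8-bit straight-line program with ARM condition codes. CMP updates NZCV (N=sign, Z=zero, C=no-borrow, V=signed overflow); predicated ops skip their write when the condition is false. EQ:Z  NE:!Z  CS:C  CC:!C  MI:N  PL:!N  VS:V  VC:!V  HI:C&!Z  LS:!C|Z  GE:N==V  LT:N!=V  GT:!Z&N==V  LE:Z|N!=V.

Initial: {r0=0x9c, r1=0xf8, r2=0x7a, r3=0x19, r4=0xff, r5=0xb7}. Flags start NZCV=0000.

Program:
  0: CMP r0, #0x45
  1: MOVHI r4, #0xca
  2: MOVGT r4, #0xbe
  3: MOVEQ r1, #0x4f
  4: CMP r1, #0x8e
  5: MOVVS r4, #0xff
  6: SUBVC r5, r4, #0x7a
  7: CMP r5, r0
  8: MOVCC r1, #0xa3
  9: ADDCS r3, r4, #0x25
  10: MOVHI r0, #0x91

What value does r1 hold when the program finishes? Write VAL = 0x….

VAL = 0xa3

0: ✓ CMP  NZCV=0011
1: ✓ MOVHI  r4←0xca
2: · MOVGT
3: · MOVEQ
4: ✓ CMP  NZCV=0010
5: · MOVVS
6: ✓ SUBVC  r5←0x50
7: ✓ CMP  NZCV=1001
8: ✓ MOVCC  r1←0xa3
9: · ADDCS
10: · MOVHI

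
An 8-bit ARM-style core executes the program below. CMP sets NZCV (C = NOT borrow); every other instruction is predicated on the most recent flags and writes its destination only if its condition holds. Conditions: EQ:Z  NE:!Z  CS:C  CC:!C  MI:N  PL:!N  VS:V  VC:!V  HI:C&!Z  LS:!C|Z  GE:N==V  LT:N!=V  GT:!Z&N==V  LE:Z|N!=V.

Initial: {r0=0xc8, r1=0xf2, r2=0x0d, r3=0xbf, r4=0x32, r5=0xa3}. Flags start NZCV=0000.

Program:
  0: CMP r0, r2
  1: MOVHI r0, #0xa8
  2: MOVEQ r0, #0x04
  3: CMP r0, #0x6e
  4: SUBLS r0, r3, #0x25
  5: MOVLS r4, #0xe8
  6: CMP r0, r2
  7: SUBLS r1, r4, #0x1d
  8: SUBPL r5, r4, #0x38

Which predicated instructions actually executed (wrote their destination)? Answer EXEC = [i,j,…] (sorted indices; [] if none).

EXEC = [1]

0: ✓ CMP  NZCV=1010
1: ✓ MOVHI  r0←0xa8
2: · MOVEQ
3: ✓ CMP  NZCV=0011
4: · SUBLS
5: · MOVLS
6: ✓ CMP  NZCV=1010
7: · SUBLS
8: · SUBPL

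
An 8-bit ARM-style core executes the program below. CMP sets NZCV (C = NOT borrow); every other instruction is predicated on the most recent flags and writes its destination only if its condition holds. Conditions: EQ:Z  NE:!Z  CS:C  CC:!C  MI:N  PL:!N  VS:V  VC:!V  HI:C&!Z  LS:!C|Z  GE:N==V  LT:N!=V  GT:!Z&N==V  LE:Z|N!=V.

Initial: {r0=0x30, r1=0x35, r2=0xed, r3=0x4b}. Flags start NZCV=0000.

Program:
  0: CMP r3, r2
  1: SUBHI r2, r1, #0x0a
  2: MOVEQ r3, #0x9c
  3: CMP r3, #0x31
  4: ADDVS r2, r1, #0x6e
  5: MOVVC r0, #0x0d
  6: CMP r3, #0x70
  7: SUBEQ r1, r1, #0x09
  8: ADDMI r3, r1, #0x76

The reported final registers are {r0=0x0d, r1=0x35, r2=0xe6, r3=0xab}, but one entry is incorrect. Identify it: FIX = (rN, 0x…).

0: ✓ CMP  NZCV=0000
1: · SUBHI
2: · MOVEQ
3: ✓ CMP  NZCV=0010
4: · ADDVS
5: ✓ MOVVC  r0←0x0d
6: ✓ CMP  NZCV=1000
7: · SUBEQ
8: ✓ ADDMI  r3←0xab

FIX = (r2, 0xed)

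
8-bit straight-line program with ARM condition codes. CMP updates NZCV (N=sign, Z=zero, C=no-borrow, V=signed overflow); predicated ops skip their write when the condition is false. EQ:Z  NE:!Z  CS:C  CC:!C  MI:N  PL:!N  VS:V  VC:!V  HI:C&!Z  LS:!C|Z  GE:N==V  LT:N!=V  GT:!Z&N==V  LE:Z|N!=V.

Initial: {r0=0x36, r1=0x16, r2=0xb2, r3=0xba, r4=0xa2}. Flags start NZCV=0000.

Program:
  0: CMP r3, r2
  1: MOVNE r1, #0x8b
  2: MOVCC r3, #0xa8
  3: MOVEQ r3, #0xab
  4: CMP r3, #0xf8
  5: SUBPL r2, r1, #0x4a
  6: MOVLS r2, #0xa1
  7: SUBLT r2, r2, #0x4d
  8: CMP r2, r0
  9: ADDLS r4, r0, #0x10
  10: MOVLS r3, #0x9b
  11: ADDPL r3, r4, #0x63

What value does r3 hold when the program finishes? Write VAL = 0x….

[0] flags=0010 → (cmp)
[1] flags=0010 NE?T → r1=0x8b
[2] flags=0010 CC?F → skip
[3] flags=0010 EQ?F → skip
[4] flags=1000 → (cmp)
[5] flags=1000 PL?F → skip
[6] flags=1000 LS?T → r2=0xa1
[7] flags=1000 LT?T → r2=0x54
[8] flags=0010 → (cmp)
[9] flags=0010 LS?F → skip
[10] flags=0010 LS?F → skip
[11] flags=0010 PL?T → r3=0x05

VAL = 0x05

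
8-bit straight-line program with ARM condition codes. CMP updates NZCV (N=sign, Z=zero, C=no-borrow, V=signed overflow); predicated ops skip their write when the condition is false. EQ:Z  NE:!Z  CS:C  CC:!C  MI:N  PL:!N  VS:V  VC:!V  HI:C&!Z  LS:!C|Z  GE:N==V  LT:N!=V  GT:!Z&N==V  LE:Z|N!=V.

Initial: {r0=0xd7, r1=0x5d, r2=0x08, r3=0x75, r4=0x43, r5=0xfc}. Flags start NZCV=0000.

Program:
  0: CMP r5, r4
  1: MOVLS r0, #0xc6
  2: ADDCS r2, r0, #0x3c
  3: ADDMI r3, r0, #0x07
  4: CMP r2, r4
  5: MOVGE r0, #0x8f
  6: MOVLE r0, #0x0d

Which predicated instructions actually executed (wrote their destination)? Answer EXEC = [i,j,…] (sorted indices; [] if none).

EXEC = [2,3,6]

[0] flags=1010 → (cmp)
[1] flags=1010 LS?F → skip
[2] flags=1010 CS?T → r2=0x13
[3] flags=1010 MI?T → r3=0xde
[4] flags=1000 → (cmp)
[5] flags=1000 GE?F → skip
[6] flags=1000 LE?T → r0=0x0d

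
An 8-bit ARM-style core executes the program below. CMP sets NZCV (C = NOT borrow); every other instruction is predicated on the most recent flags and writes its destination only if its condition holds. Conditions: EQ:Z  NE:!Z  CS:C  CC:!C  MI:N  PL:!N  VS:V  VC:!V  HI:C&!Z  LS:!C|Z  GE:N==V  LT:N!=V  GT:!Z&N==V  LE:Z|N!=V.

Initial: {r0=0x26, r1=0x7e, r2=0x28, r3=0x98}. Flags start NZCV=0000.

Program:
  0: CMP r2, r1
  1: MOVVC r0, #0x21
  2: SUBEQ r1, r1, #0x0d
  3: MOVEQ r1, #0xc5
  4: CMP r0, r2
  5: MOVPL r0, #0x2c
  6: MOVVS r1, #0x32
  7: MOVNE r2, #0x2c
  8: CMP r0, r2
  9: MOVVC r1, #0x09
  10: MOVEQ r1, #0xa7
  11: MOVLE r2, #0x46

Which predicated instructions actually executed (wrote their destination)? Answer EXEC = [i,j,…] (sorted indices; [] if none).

[0] flags=1000 → (cmp)
[1] flags=1000 VC?T → r0=0x21
[2] flags=1000 EQ?F → skip
[3] flags=1000 EQ?F → skip
[4] flags=1000 → (cmp)
[5] flags=1000 PL?F → skip
[6] flags=1000 VS?F → skip
[7] flags=1000 NE?T → r2=0x2c
[8] flags=1000 → (cmp)
[9] flags=1000 VC?T → r1=0x09
[10] flags=1000 EQ?F → skip
[11] flags=1000 LE?T → r2=0x46

EXEC = [1,7,9,11]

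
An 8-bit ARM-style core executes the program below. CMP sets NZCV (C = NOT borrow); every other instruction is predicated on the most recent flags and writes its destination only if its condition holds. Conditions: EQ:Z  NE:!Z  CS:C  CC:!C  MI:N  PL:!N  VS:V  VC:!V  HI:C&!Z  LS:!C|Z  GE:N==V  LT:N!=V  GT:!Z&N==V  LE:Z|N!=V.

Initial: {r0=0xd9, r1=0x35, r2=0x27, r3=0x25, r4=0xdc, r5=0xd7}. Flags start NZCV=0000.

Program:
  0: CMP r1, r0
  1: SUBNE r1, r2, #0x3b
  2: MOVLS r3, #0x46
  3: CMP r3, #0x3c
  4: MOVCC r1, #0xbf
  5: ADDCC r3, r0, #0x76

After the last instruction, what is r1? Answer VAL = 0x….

[0] flags=0000 → (cmp)
[1] flags=0000 NE?T → r1=0xec
[2] flags=0000 LS?T → r3=0x46
[3] flags=0010 → (cmp)
[4] flags=0010 CC?F → skip
[5] flags=0010 CC?F → skip

VAL = 0xec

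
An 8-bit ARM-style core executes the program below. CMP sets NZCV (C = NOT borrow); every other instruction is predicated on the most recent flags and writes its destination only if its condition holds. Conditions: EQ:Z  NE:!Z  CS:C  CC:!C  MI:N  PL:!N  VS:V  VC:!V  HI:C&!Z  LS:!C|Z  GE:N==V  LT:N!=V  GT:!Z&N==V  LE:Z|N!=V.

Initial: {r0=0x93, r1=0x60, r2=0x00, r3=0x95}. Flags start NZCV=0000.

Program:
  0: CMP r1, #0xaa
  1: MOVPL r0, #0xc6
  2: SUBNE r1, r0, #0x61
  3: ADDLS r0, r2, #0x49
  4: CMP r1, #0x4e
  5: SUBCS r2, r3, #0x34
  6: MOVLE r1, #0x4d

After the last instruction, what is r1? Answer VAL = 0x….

[0] flags=1001 → (cmp)
[1] flags=1001 PL?F → skip
[2] flags=1001 NE?T → r1=0x32
[3] flags=1001 LS?T → r0=0x49
[4] flags=1000 → (cmp)
[5] flags=1000 CS?F → skip
[6] flags=1000 LE?T → r1=0x4d

VAL = 0x4d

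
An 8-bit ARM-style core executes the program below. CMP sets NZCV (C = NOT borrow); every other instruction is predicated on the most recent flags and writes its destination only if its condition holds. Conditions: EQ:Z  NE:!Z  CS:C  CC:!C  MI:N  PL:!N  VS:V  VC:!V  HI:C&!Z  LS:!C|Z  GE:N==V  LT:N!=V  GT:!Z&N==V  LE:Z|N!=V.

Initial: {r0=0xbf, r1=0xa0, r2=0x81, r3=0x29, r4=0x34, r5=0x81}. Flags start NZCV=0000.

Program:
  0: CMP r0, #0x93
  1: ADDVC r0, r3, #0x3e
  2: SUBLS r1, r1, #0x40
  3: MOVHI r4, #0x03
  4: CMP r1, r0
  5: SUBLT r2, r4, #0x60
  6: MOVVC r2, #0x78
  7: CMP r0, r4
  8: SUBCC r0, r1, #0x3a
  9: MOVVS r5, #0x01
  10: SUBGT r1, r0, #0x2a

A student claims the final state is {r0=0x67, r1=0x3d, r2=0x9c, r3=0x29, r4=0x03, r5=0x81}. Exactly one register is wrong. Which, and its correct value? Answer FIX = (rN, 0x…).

FIX = (r2, 0xa3)

0: ✓ CMP  NZCV=0010
1: ✓ ADDVC  r0←0x67
2: · SUBLS
3: ✓ MOVHI  r4←0x03
4: ✓ CMP  NZCV=0011
5: ✓ SUBLT  r2←0xa3
6: · MOVVC
7: ✓ CMP  NZCV=0010
8: · SUBCC
9: · MOVVS
10: ✓ SUBGT  r1←0x3d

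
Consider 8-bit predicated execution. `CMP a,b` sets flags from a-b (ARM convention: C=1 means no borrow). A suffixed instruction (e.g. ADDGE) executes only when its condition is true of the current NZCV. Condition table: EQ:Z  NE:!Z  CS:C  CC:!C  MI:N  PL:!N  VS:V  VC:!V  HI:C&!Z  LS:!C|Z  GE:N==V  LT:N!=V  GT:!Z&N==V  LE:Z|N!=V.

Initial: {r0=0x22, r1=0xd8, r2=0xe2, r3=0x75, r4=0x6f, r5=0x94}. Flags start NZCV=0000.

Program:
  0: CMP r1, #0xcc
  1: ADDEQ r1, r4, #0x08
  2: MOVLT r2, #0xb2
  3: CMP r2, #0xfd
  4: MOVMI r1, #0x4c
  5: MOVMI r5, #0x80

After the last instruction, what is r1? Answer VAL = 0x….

[0] flags=0010 → (cmp)
[1] flags=0010 EQ?F → skip
[2] flags=0010 LT?F → skip
[3] flags=1000 → (cmp)
[4] flags=1000 MI?T → r1=0x4c
[5] flags=1000 MI?T → r5=0x80

VAL = 0x4c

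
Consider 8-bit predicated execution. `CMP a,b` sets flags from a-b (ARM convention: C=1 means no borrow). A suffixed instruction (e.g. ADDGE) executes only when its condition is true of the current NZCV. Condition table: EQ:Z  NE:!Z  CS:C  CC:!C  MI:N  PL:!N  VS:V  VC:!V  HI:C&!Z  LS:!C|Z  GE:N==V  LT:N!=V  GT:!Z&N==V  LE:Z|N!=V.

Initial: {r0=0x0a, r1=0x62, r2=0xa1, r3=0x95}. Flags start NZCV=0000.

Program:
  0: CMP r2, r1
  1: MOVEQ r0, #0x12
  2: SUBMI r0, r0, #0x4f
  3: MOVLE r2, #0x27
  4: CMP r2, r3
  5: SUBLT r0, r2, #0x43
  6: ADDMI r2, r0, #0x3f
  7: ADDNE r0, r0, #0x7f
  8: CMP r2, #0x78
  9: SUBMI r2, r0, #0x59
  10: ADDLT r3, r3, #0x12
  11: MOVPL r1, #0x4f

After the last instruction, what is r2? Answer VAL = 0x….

VAL = 0x30

[0] flags=0011 → (cmp)
[1] flags=0011 EQ?F → skip
[2] flags=0011 MI?F → skip
[3] flags=0011 LE?T → r2=0x27
[4] flags=1001 → (cmp)
[5] flags=1001 LT?F → skip
[6] flags=1001 MI?T → r2=0x49
[7] flags=1001 NE?T → r0=0x89
[8] flags=1000 → (cmp)
[9] flags=1000 MI?T → r2=0x30
[10] flags=1000 LT?T → r3=0xa7
[11] flags=1000 PL?F → skip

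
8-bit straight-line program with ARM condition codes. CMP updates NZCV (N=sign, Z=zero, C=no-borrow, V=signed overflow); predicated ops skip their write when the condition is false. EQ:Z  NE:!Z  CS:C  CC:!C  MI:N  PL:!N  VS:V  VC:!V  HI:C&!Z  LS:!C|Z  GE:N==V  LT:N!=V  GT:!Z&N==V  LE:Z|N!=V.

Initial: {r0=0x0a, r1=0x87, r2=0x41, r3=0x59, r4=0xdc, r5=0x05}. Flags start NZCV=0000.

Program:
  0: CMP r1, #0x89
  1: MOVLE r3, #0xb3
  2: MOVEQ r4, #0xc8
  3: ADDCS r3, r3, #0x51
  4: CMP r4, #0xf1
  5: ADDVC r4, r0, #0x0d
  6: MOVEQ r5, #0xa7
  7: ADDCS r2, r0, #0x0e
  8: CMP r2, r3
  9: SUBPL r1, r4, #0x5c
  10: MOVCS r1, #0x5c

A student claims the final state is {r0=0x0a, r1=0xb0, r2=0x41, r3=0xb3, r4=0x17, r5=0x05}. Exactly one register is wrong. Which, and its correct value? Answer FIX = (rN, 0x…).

FIX = (r1, 0x87)

[0] flags=1000 → (cmp)
[1] flags=1000 LE?T → r3=0xb3
[2] flags=1000 EQ?F → skip
[3] flags=1000 CS?F → skip
[4] flags=1000 → (cmp)
[5] flags=1000 VC?T → r4=0x17
[6] flags=1000 EQ?F → skip
[7] flags=1000 CS?F → skip
[8] flags=1001 → (cmp)
[9] flags=1001 PL?F → skip
[10] flags=1001 CS?F → skip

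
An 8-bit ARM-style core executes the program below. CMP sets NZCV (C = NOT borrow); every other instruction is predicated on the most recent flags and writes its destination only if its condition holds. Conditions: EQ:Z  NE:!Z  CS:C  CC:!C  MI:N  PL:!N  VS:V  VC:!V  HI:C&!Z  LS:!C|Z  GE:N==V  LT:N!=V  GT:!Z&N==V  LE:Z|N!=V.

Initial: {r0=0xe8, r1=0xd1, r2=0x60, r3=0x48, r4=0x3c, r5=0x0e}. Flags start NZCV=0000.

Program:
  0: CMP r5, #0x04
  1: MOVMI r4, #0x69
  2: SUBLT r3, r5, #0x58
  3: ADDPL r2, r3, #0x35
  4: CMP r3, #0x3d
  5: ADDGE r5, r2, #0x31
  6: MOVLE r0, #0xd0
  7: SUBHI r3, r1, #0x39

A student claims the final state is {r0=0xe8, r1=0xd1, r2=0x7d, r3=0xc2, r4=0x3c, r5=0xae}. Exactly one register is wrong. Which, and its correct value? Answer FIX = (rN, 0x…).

0: ✓ CMP  NZCV=0010
1: · MOVMI
2: · SUBLT
3: ✓ ADDPL  r2←0x7d
4: ✓ CMP  NZCV=0010
5: ✓ ADDGE  r5←0xae
6: · MOVLE
7: ✓ SUBHI  r3←0x98

FIX = (r3, 0x98)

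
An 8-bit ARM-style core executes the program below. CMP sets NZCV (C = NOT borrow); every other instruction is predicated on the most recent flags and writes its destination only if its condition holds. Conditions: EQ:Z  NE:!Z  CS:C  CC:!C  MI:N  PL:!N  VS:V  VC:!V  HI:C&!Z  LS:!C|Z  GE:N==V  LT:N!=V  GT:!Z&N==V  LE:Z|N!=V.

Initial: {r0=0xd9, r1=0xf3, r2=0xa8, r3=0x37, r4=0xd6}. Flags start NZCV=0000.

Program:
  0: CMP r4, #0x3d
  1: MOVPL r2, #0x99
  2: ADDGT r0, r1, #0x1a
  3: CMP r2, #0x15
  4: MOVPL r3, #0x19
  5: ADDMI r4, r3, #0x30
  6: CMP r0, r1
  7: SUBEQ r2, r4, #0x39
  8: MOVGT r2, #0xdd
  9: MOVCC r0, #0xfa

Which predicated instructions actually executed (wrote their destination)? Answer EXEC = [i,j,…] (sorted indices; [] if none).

EXEC = [5,9]

[0] flags=1010 → (cmp)
[1] flags=1010 PL?F → skip
[2] flags=1010 GT?F → skip
[3] flags=1010 → (cmp)
[4] flags=1010 PL?F → skip
[5] flags=1010 MI?T → r4=0x67
[6] flags=1000 → (cmp)
[7] flags=1000 EQ?F → skip
[8] flags=1000 GT?F → skip
[9] flags=1000 CC?T → r0=0xfa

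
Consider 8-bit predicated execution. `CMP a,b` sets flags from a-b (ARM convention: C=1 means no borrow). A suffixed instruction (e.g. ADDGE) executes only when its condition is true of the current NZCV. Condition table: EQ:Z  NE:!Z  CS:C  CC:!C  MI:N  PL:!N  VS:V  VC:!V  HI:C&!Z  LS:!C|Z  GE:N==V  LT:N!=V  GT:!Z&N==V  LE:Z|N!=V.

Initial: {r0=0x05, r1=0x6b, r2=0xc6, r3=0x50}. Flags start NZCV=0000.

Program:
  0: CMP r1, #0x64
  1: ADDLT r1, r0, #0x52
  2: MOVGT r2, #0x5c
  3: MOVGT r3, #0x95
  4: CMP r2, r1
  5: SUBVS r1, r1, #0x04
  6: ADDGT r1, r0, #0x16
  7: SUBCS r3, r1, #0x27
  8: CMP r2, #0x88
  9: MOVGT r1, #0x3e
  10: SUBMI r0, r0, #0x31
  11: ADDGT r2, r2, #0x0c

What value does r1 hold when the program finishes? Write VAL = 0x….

[0] flags=0010 → (cmp)
[1] flags=0010 LT?F → skip
[2] flags=0010 GT?T → r2=0x5c
[3] flags=0010 GT?T → r3=0x95
[4] flags=1000 → (cmp)
[5] flags=1000 VS?F → skip
[6] flags=1000 GT?F → skip
[7] flags=1000 CS?F → skip
[8] flags=1001 → (cmp)
[9] flags=1001 GT?T → r1=0x3e
[10] flags=1001 MI?T → r0=0xd4
[11] flags=1001 GT?T → r2=0x68

VAL = 0x3e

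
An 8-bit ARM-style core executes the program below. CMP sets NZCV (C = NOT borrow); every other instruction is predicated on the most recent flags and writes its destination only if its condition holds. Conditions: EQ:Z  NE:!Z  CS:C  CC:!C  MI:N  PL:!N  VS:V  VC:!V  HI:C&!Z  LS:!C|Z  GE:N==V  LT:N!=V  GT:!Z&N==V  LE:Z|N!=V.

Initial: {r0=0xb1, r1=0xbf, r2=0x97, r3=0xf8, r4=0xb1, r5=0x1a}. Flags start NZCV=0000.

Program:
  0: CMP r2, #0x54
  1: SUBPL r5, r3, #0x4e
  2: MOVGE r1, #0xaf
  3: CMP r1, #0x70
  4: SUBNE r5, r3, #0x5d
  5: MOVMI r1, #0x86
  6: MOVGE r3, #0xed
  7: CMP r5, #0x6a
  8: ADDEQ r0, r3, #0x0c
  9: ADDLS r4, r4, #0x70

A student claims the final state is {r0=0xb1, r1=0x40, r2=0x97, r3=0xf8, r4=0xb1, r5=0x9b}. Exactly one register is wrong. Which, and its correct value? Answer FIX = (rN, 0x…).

FIX = (r1, 0xbf)

0: ✓ CMP  NZCV=0011
1: ✓ SUBPL  r5←0xaa
2: · MOVGE
3: ✓ CMP  NZCV=0011
4: ✓ SUBNE  r5←0x9b
5: · MOVMI
6: · MOVGE
7: ✓ CMP  NZCV=0011
8: · ADDEQ
9: · ADDLS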